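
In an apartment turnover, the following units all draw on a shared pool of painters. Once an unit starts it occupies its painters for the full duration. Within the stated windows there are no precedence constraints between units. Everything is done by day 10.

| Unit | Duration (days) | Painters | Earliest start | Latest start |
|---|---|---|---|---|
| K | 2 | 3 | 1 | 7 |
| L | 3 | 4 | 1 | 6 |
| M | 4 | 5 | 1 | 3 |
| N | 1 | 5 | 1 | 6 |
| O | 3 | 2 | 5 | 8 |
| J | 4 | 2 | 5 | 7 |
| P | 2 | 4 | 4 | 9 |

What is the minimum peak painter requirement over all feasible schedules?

Early-start (K@1, L@1, M@1, N@1, O@5, J@5, P@4) gives peak 17: d1:17  d2:12  d3:9  d4:9  d5:8  d6:4  d7:4  d8:2  d9:0  d10:0.
Shift L→6, N→5, J→6, P→9.
Schedule K@1, L@6, M@1, N@5, O@5, J@6, P@9: d1:8  d2:8  d3:5  d4:5  d5:7  d6:8  d7:8  d8:6  d9:6  d10:4 — peak 8.

8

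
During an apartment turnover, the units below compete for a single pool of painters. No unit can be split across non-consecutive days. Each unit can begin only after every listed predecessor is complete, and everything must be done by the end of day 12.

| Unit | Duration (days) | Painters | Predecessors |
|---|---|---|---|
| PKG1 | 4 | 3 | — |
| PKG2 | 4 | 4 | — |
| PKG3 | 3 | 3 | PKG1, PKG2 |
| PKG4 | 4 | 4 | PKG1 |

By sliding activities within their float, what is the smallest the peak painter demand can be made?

Schedule PKG1@1, PKG2@1, PKG3@5, PKG4@5: d1:7  d2:7  d3:7  d4:7  d5:7  d6:7  d7:7  d8:4  d9:0  d10:0  d11:0  d12:0 — peak 7.

7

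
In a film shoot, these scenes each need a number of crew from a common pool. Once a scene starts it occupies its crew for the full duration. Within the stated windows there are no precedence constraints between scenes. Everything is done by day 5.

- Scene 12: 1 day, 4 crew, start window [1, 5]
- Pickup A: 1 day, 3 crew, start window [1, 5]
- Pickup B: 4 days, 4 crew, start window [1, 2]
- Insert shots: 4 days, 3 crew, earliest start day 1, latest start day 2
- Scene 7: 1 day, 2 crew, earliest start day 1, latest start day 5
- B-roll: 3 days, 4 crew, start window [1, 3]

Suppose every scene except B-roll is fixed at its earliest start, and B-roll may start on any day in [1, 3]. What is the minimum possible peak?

B-roll@1: d1:20  d2:11  d3:11  d4:7  d5:0 → peak 20
B-roll@2: d1:16  d2:11  d3:11  d4:11  d5:0 → peak 16
B-roll@3: d1:16  d2:7  d3:11  d4:11  d5:4 → peak 16
Best is B-roll@2, peak 16.

16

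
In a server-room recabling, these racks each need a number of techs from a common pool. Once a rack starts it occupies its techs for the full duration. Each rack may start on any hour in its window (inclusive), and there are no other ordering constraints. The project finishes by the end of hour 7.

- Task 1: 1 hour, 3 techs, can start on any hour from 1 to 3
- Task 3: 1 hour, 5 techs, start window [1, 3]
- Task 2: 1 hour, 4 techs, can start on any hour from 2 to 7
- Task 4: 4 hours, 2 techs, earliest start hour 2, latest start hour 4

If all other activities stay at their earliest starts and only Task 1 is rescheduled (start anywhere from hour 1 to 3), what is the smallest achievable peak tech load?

6

Task 1@1: h1:8  h2:6  h3:2  h4:2  h5:2  h6:0  h7:0 → peak 8
Task 1@2: h1:5  h2:9  h3:2  h4:2  h5:2  h6:0  h7:0 → peak 9
Task 1@3: h1:5  h2:6  h3:5  h4:2  h5:2  h6:0  h7:0 → peak 6
Best is Task 1@3, peak 6.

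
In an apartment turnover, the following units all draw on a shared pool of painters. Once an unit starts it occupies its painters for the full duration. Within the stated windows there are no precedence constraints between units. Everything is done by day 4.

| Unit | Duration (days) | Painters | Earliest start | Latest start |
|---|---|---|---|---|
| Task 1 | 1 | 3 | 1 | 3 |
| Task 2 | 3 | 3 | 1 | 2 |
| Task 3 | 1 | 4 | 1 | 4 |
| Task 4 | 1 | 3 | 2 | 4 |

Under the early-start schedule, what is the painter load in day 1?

At early start, day 1 has: Task 1, Task 2, Task 3.
Demand: 3 + 3 + 4 = 10.

10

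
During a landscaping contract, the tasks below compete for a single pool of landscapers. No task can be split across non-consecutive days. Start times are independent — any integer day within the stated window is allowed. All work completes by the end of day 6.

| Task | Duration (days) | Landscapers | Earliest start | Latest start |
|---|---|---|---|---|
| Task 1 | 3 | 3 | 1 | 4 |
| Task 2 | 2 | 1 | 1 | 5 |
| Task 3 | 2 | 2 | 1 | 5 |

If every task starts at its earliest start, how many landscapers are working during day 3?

At early start, day 3 has: Task 1.
Demand: 3 = 3.

3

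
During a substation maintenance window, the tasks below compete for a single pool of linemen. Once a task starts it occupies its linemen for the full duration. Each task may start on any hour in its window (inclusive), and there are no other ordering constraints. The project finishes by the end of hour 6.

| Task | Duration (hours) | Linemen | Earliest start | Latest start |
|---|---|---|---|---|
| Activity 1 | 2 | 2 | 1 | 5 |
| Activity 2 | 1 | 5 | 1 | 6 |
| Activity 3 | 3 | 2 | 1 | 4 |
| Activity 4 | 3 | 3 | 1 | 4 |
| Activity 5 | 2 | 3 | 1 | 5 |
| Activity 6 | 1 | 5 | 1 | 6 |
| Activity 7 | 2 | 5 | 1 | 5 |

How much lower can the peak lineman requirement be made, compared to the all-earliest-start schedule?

17

Early-start peak: h1:25  h2:15  h3:5  h4:0  h5:0  h6:0 ⇒ 25.
Leveled (Activity 1@1, Activity 2@1, Activity 3@3, Activity 4@4, Activity 5@4, Activity 6@6, Activity 7@2): h1:7  h2:7  h3:7  h4:8  h5:8  h6:8 ⇒ 8.
Reduction 25 − 8 = 17.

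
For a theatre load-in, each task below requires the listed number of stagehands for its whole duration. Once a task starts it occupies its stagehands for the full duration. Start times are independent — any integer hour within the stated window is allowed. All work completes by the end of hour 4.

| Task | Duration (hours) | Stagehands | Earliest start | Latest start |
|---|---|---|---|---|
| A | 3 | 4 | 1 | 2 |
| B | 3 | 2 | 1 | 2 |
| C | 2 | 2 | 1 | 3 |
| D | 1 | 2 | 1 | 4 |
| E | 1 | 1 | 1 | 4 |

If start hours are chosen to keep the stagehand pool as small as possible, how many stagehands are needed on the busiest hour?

Early-start (A@1, B@1, C@1, D@1, E@1) gives peak 11: h1:11  h2:8  h3:6  h4:0.
Shift D→3, E→4.
Schedule A@1, B@1, C@1, D@3, E@4: h1:8  h2:8  h3:8  h4:1 — peak 8.

8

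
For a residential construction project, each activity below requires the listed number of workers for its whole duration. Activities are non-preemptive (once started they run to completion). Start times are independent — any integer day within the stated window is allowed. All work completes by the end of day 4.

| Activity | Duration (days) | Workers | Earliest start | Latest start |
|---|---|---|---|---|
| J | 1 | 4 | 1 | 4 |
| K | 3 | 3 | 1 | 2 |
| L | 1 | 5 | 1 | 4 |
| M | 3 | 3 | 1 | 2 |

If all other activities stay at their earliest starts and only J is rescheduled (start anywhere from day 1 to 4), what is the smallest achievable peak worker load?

J@1: d1:15  d2:6  d3:6  d4:0 → peak 15
J@2: d1:11  d2:10  d3:6  d4:0 → peak 11
J@3: d1:11  d2:6  d3:10  d4:0 → peak 11
J@4: d1:11  d2:6  d3:6  d4:4 → peak 11
Best is J@2, peak 11.

11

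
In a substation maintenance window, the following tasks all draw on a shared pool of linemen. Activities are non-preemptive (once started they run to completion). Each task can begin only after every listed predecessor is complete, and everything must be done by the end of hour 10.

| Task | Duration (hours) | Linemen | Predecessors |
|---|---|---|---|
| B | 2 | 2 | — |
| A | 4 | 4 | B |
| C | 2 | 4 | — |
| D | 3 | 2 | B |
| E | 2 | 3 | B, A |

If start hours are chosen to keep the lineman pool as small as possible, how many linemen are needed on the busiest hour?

6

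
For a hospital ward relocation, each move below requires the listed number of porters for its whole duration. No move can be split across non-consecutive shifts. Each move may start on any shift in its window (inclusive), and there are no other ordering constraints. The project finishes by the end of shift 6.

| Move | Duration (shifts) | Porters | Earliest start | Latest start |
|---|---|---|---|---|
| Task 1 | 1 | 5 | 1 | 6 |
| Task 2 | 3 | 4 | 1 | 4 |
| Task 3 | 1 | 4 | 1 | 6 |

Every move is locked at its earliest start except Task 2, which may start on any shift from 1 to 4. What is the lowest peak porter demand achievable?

Task 2@1: s1:13  s2:4  s3:4  s4:0  s5:0  s6:0 → peak 13
Task 2@2: s1:9  s2:4  s3:4  s4:4  s5:0  s6:0 → peak 9
Task 2@3: s1:9  s2:0  s3:4  s4:4  s5:4  s6:0 → peak 9
Task 2@4: s1:9  s2:0  s3:0  s4:4  s5:4  s6:4 → peak 9
Best is Task 2@2, peak 9.

9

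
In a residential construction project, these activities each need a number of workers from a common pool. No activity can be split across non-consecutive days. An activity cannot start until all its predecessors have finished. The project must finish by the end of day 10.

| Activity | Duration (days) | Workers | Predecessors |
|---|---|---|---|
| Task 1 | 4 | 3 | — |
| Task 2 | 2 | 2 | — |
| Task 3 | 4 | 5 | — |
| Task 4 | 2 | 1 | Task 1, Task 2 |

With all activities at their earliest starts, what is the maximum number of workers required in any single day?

Early-start schedule: Task 1@1, Task 2@1, Task 3@1, Task 4@5.
Load per day: day 1: 10, day 2: 10, day 3: 8, day 4: 8, day 5: 1, day 6: 1, day 7: 0, day 8: 0, day 9: 0, day 10: 0.
Peak is 10.

10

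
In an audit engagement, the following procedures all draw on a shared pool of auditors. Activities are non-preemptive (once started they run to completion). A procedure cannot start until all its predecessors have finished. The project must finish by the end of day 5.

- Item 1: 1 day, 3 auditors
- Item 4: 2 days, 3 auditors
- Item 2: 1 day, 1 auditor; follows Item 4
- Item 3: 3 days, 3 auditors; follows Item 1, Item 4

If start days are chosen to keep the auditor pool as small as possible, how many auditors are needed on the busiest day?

Schedule Item 1@1, Item 4@1, Item 2@3, Item 3@3: d1:6  d2:3  d3:4  d4:3  d5:3 — peak 6.
No arrangement of the 6 feasible schedules does better.

6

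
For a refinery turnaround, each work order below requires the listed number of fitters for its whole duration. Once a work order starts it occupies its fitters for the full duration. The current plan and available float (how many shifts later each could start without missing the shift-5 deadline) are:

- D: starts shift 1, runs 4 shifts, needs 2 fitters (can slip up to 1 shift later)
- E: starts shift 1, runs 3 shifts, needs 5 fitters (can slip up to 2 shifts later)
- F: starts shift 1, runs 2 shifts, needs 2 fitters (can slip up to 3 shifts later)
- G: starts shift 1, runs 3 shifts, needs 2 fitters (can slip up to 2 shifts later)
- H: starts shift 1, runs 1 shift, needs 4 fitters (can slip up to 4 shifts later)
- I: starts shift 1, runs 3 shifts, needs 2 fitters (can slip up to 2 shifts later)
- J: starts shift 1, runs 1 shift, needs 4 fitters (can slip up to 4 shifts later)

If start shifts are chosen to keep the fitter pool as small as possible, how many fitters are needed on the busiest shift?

Early-start (D@1, E@1, F@1, G@1, H@1, I@1, J@1) gives peak 21: s1:21  s2:13  s3:11  s4:2  s5:0.
Shift H→4, I→3, J→5.
Schedule D@1, E@1, F@1, G@1, H@4, I@3, J@5: s1:11  s2:11  s3:11  s4:8  s5:6 — peak 11.

11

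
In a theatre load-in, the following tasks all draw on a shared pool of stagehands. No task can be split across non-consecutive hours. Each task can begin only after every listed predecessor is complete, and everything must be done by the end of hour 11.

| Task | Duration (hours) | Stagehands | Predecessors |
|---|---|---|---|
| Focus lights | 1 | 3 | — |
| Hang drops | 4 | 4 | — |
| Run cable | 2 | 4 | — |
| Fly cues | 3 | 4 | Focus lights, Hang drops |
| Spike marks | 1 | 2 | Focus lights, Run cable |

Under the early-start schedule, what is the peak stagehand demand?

11

Early-start schedule: Focus lights@1, Hang drops@1, Run cable@1, Fly cues@5, Spike marks@3.
Load per hour: hour 1: 11, hour 2: 8, hour 3: 6, hour 4: 4, hour 5: 4, hour 6: 4, hour 7: 4, hour 8: 0, hour 9: 0, hour 10: 0, hour 11: 0.
Peak is 11.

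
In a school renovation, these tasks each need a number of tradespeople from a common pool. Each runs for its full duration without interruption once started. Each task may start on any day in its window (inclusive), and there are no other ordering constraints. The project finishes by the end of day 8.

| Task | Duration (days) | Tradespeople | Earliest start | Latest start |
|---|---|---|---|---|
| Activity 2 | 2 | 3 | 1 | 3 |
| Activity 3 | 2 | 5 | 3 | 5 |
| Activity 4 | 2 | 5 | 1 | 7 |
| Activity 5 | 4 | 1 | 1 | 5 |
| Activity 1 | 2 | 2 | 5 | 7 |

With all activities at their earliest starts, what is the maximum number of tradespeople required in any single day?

Early-start schedule: Activity 2@1, Activity 3@3, Activity 4@1, Activity 5@1, Activity 1@5.
Load per day: day 1: 9, day 2: 9, day 3: 6, day 4: 6, day 5: 2, day 6: 2, day 7: 0, day 8: 0.
Peak is 9.

9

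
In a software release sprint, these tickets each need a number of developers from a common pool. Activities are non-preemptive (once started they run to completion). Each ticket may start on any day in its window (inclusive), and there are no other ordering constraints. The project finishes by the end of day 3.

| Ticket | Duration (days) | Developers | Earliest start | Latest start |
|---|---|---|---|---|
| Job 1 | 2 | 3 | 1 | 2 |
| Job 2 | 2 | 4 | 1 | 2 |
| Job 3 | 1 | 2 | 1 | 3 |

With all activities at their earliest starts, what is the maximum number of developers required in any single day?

Early-start schedule: Job 1@1, Job 2@1, Job 3@1.
Load per day: day 1: 9, day 2: 7, day 3: 0.
Peak is 9.

9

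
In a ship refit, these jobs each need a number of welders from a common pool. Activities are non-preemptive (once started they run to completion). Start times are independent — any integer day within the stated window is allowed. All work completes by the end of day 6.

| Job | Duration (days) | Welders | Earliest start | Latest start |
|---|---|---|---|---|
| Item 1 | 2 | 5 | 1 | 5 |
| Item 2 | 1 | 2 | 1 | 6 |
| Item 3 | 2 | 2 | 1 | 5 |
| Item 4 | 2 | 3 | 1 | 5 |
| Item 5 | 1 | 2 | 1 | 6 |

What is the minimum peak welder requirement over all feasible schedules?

5

Early-start (Item 1@1, Item 2@1, Item 3@1, Item 4@1, Item 5@1) gives peak 14: d1:14  d2:10  d3:0  d4:0  d5:0  d6:0.
Shift Item 2→3, Item 3→3, Item 4→4, Item 5→5.
Schedule Item 1@1, Item 2@3, Item 3@3, Item 4@4, Item 5@5: d1:5  d2:5  d3:4  d4:5  d5:5  d6:0 — peak 5.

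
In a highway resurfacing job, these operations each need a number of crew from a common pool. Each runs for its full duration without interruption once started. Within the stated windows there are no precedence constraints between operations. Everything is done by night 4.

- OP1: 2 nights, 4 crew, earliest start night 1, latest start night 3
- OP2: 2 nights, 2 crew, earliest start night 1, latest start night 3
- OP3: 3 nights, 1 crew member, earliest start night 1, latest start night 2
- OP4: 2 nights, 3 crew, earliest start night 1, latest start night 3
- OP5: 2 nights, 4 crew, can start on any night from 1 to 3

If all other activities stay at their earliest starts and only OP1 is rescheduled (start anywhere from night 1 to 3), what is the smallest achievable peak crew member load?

OP1@1: n1:14  n2:14  n3:1  n4:0 → peak 14
OP1@2: n1:10  n2:14  n3:5  n4:0 → peak 14
OP1@3: n1:10  n2:10  n3:5  n4:4 → peak 10
Best is OP1@3, peak 10.

10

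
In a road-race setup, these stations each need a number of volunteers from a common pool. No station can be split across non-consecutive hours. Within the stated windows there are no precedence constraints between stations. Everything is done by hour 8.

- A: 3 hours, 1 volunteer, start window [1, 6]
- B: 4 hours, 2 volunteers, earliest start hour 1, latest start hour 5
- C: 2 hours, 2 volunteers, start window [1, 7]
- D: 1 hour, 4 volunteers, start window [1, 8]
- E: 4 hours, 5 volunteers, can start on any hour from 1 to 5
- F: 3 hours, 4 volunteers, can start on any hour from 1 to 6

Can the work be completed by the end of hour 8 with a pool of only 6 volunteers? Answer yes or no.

no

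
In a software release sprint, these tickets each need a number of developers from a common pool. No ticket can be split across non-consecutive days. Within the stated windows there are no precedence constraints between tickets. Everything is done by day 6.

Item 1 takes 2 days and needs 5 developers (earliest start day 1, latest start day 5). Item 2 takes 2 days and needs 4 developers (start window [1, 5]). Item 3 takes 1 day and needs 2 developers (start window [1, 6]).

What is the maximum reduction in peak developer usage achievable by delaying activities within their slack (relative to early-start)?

Early-start peak: d1:11  d2:9  d3:0  d4:0  d5:0  d6:0 ⇒ 11.
Leveled (Item 1@1, Item 2@3, Item 3@5): d1:5  d2:5  d3:4  d4:4  d5:2  d6:0 ⇒ 5.
Reduction 11 − 5 = 6.

6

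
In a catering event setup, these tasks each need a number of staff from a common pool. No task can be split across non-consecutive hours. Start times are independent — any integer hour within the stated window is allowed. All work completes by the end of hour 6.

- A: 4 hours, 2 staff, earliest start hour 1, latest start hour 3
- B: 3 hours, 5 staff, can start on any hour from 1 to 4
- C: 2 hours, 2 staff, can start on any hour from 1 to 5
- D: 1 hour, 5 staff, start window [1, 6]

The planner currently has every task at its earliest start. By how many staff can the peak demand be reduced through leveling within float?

Early-start peak: h1:14  h2:9  h3:7  h4:2  h5:0  h6:0 ⇒ 14.
Leveled (A@1, B@1, C@4, D@5): h1:7  h2:7  h3:7  h4:4  h5:7  h6:0 ⇒ 7.
Reduction 14 − 7 = 7.

7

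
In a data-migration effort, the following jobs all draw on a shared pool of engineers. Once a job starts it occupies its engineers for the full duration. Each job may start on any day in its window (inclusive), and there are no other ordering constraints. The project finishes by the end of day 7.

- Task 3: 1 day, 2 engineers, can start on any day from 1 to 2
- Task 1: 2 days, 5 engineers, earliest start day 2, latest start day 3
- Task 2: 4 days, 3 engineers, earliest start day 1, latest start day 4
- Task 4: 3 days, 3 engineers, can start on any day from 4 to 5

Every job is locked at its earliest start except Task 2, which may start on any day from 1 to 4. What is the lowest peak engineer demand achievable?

Task 2@1: d1:5  d2:8  d3:8  d4:6  d5:3  d6:3  d7:0 → peak 8
Task 2@2: d1:2  d2:8  d3:8  d4:6  d5:6  d6:3  d7:0 → peak 8
Task 2@3: d1:2  d2:5  d3:8  d4:6  d5:6  d6:6  d7:0 → peak 8
Task 2@4: d1:2  d2:5  d3:5  d4:6  d5:6  d6:6  d7:3 → peak 6
Best is Task 2@4, peak 6.

6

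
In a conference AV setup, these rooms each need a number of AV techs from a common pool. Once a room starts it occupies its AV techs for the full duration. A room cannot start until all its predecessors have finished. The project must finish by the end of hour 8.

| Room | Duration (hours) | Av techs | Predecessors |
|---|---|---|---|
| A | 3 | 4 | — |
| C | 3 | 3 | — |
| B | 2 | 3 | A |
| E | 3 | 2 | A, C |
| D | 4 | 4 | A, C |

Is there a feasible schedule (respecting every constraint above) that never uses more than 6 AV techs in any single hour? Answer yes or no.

Total AV tech-hours = 49; over 8 hours the average is 49/8 > 6, so some hour must exceed 6.

no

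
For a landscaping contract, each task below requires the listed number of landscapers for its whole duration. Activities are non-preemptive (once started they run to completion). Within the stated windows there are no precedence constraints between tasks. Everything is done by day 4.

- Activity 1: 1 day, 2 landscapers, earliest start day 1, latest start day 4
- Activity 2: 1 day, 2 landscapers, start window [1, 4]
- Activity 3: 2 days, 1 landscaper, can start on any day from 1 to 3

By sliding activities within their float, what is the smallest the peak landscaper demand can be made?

Early-start (Activity 1@1, Activity 2@1, Activity 3@1) gives peak 5: d1:5  d2:1  d3:0  d4:0.
Shift Activity 2→2, Activity 3→3.
Schedule Activity 1@1, Activity 2@2, Activity 3@3: d1:2  d2:2  d3:1  d4:1 — peak 2.
Total landscaper-days = 6 over 4 days ⇒ peak ≥ ⌈6/4⌉ = 2, so 2 is optimal.

2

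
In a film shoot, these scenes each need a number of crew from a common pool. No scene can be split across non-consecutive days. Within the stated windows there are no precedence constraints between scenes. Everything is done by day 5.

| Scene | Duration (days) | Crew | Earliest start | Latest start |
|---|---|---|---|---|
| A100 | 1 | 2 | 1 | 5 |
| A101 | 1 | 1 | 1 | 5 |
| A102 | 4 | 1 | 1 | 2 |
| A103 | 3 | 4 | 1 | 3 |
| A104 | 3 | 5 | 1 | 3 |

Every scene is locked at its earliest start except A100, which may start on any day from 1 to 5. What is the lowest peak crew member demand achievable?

11

A100@1: d1:13  d2:10  d3:10  d4:1  d5:0 → peak 13
A100@2: d1:11  d2:12  d3:10  d4:1  d5:0 → peak 12
A100@3: d1:11  d2:10  d3:12  d4:1  d5:0 → peak 12
A100@4: d1:11  d2:10  d3:10  d4:3  d5:0 → peak 11
A100@5: d1:11  d2:10  d3:10  d4:1  d5:2 → peak 11
Best is A100@4, peak 11.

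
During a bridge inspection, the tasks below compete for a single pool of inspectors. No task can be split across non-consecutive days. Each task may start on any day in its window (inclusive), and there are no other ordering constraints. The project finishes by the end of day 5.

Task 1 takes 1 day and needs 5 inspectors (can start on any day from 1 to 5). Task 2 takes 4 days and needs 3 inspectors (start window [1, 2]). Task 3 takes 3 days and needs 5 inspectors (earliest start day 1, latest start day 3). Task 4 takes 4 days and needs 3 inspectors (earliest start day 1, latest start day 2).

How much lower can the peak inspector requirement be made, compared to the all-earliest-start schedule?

Early-start peak: d1:16  d2:11  d3:11  d4:6  d5:0 ⇒ 16.
Leveled (Task 1@1, Task 2@1, Task 3@2, Task 4@1): d1:11  d2:11  d3:11  d4:11  d5:0 ⇒ 11.
Reduction 16 − 11 = 5.

5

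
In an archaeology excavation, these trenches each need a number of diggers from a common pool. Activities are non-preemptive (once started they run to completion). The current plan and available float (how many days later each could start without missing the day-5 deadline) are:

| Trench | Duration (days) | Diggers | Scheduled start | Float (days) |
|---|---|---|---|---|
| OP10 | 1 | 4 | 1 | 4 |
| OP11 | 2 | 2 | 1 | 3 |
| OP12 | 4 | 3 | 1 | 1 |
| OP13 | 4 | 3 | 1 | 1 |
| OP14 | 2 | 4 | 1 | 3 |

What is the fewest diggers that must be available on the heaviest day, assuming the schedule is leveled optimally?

10

Early-start (OP10@1, OP11@1, OP12@1, OP13@1, OP14@1) gives peak 16: d1:16  d2:12  d3:6  d4:6  d5:0.
Shift OP13→2, OP14→3.
Schedule OP10@1, OP11@1, OP12@1, OP13@2, OP14@3: d1:9  d2:8  d3:10  d4:10  d5:3 — peak 10.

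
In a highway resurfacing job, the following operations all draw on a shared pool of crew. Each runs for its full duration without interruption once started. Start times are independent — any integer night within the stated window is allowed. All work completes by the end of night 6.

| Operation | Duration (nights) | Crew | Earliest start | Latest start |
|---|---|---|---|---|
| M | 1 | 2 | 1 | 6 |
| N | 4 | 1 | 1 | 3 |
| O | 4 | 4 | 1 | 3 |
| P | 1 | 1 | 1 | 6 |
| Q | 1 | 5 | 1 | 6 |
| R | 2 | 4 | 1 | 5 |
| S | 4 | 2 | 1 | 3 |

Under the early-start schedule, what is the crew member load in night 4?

At early start, night 4 has: N, O, S.
Demand: 1 + 4 + 2 = 7.

7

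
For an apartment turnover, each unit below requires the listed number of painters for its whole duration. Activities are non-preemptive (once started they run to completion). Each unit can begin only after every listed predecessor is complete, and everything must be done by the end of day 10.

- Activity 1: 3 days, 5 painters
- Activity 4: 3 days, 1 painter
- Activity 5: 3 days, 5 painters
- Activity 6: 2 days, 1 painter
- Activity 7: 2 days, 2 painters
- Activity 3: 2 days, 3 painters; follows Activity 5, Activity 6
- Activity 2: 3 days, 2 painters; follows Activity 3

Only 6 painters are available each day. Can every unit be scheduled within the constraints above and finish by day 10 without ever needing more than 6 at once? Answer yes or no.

no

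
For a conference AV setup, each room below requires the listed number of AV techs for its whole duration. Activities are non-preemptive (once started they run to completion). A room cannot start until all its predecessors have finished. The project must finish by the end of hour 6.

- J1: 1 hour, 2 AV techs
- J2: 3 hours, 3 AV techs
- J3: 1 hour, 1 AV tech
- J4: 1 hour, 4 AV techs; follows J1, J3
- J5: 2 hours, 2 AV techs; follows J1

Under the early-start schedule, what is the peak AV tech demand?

Early-start schedule: J1@1, J2@1, J3@1, J4@2, J5@2.
Load per hour: hour 1: 6, hour 2: 9, hour 3: 5, hour 4: 0, hour 5: 0, hour 6: 0.
Peak is 9.

9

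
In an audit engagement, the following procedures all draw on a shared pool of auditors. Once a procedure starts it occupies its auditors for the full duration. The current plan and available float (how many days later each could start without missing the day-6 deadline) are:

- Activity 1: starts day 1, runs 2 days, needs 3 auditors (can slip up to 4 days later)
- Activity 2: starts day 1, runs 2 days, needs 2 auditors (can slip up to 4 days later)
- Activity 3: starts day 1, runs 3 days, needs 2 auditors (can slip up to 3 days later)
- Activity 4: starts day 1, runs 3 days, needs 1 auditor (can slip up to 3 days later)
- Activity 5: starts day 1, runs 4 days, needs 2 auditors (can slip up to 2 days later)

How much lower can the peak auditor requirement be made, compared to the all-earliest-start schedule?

5

Early-start peak: d1:10  d2:10  d3:5  d4:2  d5:0  d6:0 ⇒ 10.
Leveled (Activity 1@1, Activity 2@1, Activity 3@3, Activity 4@3, Activity 5@3): d1:5  d2:5  d3:5  d4:5  d5:5  d6:2 ⇒ 5.
Reduction 10 − 5 = 5.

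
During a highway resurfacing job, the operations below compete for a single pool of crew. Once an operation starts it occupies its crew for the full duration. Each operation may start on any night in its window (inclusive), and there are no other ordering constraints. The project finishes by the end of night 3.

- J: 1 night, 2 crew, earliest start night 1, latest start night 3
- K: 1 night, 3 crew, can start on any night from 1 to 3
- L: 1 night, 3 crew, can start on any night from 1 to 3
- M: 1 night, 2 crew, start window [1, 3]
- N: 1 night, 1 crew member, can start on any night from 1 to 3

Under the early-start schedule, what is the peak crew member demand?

Early-start schedule: J@1, K@1, L@1, M@1, N@1.
Load per night: night 1: 11, night 2: 0, night 3: 0.
Peak is 11.

11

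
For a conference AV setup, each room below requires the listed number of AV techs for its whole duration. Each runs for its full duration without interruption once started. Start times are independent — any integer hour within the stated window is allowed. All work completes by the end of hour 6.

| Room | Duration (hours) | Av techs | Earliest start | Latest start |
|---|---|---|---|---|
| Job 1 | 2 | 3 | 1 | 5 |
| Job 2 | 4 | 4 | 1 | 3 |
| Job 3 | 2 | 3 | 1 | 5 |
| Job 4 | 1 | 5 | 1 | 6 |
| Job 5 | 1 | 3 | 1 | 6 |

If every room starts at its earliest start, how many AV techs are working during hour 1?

18

At early start, hour 1 has: Job 1, Job 2, Job 3, Job 4, Job 5.
Demand: 3 + 4 + 3 + 5 + 3 = 18.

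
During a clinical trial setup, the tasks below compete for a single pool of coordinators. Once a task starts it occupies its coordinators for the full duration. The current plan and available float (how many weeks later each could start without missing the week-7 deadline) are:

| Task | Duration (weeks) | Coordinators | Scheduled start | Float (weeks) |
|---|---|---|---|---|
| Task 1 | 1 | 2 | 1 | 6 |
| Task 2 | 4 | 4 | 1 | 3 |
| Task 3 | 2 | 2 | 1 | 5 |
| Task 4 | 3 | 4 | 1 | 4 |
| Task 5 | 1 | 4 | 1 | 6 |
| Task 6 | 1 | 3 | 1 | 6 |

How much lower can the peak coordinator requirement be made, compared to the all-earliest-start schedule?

Early-start peak: w1:19  w2:10  w3:8  w4:4  w5:0  w6:0  w7:0 ⇒ 19.
Leveled (Task 1@1, Task 2@1, Task 3@1, Task 4@3, Task 5@5, Task 6@6): w1:8  w2:6  w3:8  w4:8  w5:8  w6:3  w7:0 ⇒ 8.
Reduction 19 − 8 = 11.

11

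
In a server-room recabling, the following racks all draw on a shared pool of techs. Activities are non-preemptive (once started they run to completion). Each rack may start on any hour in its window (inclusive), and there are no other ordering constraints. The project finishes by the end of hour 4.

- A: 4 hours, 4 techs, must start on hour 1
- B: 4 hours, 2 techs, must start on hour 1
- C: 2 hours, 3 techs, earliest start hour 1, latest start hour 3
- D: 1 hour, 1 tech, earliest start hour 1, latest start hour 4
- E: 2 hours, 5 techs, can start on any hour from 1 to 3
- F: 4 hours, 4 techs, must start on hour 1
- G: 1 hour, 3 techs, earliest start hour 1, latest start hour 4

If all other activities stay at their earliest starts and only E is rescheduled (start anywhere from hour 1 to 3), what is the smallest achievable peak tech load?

17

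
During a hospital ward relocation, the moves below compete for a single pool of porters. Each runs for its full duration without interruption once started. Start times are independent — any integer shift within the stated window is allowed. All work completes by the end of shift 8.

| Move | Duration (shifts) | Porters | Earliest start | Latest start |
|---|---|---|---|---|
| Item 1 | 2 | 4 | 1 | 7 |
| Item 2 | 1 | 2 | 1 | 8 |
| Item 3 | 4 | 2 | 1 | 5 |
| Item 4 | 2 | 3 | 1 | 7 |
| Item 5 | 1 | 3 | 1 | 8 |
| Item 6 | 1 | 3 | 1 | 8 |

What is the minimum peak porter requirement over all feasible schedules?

5

Early-start (Item 1@1, Item 2@1, Item 3@1, Item 4@1, Item 5@1, Item 6@1) gives peak 17: s1:17  s2:9  s3:2  s4:2  s5:0  s6:0  s7:0  s8:0.
Shift Item 2→3, Item 3→3, Item 4→4, Item 5→6, Item 6→7.
Schedule Item 1@1, Item 2@3, Item 3@3, Item 4@4, Item 5@6, Item 6@7: s1:4  s2:4  s3:4  s4:5  s5:5  s6:5  s7:3  s8:0 — peak 5.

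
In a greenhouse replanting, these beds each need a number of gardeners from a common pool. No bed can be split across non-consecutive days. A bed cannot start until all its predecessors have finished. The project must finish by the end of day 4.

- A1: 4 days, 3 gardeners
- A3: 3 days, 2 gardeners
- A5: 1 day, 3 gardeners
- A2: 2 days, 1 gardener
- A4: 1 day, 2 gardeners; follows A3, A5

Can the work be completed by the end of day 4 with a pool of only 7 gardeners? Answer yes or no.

no

The minimum achievable peak is 8; 7 < 8, so no feasible schedule stays within the cap.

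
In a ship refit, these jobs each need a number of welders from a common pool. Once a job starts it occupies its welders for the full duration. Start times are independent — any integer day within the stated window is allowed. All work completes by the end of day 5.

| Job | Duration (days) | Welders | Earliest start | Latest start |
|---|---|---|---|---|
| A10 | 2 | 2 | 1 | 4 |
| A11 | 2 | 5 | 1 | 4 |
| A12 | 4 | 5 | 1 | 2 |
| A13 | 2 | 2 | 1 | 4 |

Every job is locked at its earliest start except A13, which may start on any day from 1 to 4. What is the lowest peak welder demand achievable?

A13@1: d1:14  d2:14  d3:5  d4:5  d5:0 → peak 14
A13@2: d1:12  d2:14  d3:7  d4:5  d5:0 → peak 14
A13@3: d1:12  d2:12  d3:7  d4:7  d5:0 → peak 12
A13@4: d1:12  d2:12  d3:5  d4:7  d5:2 → peak 12
Best is A13@3, peak 12.

12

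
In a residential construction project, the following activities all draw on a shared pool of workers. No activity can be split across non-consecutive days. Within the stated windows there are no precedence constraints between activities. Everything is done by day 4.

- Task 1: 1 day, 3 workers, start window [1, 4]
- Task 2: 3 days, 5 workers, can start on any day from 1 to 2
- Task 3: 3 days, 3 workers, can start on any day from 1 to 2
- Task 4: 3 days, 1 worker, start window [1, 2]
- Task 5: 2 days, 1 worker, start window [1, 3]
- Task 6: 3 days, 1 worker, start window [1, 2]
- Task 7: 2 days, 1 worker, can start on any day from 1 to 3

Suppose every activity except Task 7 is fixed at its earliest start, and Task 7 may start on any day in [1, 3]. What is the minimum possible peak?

14

Task 7@1: d1:15  d2:12  d3:10  d4:0 → peak 15
Task 7@2: d1:14  d2:12  d3:11  d4:0 → peak 14
Task 7@3: d1:14  d2:11  d3:11  d4:1 → peak 14
Best is Task 7@2, peak 14.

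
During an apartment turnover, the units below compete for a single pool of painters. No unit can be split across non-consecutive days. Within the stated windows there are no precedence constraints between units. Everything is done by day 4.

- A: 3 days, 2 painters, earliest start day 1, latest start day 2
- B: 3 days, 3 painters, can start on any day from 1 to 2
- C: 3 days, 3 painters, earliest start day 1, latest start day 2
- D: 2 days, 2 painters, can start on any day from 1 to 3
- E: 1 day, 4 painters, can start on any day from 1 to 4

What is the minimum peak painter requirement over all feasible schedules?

Early-start (A@1, B@1, C@1, D@1, E@1) gives peak 14: d1:14  d2:10  d3:8  d4:0.
Shift E→4.
Schedule A@1, B@1, C@1, D@1, E@4: d1:10  d2:10  d3:8  d4:4 — peak 10.

10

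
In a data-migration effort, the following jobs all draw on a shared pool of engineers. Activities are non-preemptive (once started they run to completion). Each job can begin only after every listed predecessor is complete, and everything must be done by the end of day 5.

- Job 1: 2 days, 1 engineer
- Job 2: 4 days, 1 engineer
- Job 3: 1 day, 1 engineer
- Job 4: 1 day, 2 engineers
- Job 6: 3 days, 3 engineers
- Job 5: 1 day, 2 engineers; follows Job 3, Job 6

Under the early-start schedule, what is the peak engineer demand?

Early-start schedule: Job 1@1, Job 2@1, Job 3@1, Job 4@1, Job 6@1, Job 5@4.
Load per day: day 1: 8, day 2: 5, day 3: 4, day 4: 3, day 5: 0.
Peak is 8.

8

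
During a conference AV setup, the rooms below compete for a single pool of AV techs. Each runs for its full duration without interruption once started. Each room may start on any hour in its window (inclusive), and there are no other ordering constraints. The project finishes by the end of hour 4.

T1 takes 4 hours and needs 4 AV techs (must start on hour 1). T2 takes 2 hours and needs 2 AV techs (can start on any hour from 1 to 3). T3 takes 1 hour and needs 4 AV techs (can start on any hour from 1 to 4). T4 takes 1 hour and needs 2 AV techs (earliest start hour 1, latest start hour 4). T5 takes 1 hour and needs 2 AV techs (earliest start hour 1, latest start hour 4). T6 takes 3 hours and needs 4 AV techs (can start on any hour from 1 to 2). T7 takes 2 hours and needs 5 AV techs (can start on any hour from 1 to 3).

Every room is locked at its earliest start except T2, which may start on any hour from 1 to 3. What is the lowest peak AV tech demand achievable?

21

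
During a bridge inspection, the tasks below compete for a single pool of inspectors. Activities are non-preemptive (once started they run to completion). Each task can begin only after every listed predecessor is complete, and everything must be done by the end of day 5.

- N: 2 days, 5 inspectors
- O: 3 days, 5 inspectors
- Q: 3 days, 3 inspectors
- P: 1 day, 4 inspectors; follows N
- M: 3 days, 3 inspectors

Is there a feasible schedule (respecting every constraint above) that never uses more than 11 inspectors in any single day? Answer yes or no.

yes

Schedule N@1, O@1, Q@3, P@4, M@3: d1:10  d2:10  d3:11  d4:10  d5:6 — peak 11 ≤ 11.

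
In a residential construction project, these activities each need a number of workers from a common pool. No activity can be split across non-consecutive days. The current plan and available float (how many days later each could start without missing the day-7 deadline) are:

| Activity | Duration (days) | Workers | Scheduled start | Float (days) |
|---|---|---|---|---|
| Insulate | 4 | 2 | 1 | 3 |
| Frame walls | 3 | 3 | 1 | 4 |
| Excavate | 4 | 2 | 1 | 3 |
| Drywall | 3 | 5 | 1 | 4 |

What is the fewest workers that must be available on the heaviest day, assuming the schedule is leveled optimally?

7

Early-start (Insulate@1, Frame walls@1, Excavate@1, Drywall@1) gives peak 12: d1:12  d2:12  d3:12  d4:4  d5:0  d6:0  d7:0.
Shift Drywall→5.
Schedule Insulate@1, Frame walls@1, Excavate@1, Drywall@5: d1:7  d2:7  d3:7  d4:4  d5:5  d6:5  d7:5 — peak 7.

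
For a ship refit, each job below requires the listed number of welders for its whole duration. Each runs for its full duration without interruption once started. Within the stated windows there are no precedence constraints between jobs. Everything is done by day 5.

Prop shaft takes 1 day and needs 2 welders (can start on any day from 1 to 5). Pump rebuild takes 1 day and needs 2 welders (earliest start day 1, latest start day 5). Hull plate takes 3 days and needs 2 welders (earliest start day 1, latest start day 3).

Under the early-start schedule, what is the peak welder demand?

Early-start schedule: Prop shaft@1, Pump rebuild@1, Hull plate@1.
Load per day: day 1: 6, day 2: 2, day 3: 2, day 4: 0, day 5: 0.
Peak is 6.

6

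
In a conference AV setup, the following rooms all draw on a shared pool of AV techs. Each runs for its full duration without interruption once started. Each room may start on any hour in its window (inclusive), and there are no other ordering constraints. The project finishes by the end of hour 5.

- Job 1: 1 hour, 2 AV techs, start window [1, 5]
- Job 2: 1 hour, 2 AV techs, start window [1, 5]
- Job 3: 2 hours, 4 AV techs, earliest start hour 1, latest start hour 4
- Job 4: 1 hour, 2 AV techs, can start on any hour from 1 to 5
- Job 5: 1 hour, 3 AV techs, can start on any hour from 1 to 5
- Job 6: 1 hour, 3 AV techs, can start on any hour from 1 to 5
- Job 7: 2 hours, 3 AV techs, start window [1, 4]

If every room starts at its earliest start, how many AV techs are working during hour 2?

7

At early start, hour 2 has: Job 3, Job 7.
Demand: 4 + 3 = 7.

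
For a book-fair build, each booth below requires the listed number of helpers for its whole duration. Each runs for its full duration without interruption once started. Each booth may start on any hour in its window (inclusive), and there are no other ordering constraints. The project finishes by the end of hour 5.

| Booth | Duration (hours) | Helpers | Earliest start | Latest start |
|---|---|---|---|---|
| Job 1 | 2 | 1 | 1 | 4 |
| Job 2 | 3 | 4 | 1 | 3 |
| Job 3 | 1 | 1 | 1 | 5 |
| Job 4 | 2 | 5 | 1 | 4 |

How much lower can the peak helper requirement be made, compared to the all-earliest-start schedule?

Early-start peak: h1:11  h2:10  h3:4  h4:0  h5:0 ⇒ 11.
Leveled (Job 1@1, Job 2@1, Job 3@3, Job 4@4): h1:5  h2:5  h3:5  h4:5  h5:5 ⇒ 5.
Reduction 11 − 5 = 6.

6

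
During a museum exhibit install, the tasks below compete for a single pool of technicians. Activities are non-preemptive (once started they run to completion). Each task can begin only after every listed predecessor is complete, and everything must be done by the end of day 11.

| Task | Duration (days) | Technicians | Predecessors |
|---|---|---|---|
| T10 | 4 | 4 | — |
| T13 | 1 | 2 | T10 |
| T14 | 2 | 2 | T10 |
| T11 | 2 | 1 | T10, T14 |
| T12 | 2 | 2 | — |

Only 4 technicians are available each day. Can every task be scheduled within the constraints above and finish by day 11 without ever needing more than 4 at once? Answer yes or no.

yes

Schedule T10@1, T13@5, T14@5, T11@7, T12@6: d1:4  d2:4  d3:4  d4:4  d5:4  d6:4  d7:3  d8:1  d9:0  d10:0  d11:0 — peak 4 ≤ 4.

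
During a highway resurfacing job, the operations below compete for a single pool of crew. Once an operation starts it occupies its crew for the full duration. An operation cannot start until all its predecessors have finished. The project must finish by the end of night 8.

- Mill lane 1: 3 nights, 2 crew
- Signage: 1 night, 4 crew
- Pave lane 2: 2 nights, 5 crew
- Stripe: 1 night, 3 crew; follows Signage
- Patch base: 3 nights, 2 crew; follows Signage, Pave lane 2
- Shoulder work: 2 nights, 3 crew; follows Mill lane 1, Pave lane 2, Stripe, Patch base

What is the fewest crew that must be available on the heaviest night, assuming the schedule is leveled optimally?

6

Early-start (Mill lane 1@1, Signage@1, Pave lane 2@1, Stripe@2, Patch base@3, Shoulder work@6) gives peak 11: n1:11  n2:10  n3:4  n4:2  n5:2  n6:3  n7:3  n8:0.
Shift Mill lane 1→3, Signage→3, Stripe→6, Patch base→4, Shoulder work→7.
Schedule Mill lane 1@3, Signage@3, Pave lane 2@1, Stripe@6, Patch base@4, Shoulder work@7: n1:5  n2:5  n3:6  n4:4  n5:4  n6:5  n7:3  n8:3 — peak 6.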